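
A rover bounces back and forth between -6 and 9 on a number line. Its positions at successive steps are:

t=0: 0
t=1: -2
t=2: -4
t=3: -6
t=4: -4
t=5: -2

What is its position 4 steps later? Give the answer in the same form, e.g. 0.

6

The value travels 2 per step and bounces off the walls at -6 and 9.
  step 6: -2 → 0
  step 7: 0 → 2
  step 8: 2 → 4
  step 9: 4 → 6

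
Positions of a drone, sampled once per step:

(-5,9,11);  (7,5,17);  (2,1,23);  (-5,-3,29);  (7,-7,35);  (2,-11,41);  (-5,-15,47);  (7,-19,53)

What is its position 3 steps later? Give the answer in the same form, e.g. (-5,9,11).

(7,-31,71)

First: cycles through -5, 7, 2 every 3 steps. Step 10 lands at position 1 of the cycle → 7.
Second: linear, -4 per step → -31 at step 10.
Third: linear, +6 per step → 71 at step 10.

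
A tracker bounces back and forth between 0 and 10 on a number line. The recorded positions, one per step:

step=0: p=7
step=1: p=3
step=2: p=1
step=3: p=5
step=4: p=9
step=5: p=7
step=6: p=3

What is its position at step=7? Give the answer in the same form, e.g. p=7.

The value travels 4 per step and bounces off the walls at 0 and 10.
  step 7: 3 → 1

p=1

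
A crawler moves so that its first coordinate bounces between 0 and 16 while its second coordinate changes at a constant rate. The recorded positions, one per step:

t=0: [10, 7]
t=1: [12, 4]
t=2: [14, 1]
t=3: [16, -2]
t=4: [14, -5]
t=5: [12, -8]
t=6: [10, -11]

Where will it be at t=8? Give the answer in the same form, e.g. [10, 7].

[6, -17]

The first coordinate travels 2 per step and bounces off the walls at 0 and 16.
  step 7: 10 → 8
  step 8: 8 → 6
The second coordinate changes by -3 each step: at step 8 it is -17.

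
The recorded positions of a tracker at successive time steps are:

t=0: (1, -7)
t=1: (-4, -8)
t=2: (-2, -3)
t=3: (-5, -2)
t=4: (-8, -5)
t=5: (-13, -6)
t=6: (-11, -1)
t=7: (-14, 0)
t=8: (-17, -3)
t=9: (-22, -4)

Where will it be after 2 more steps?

(-23, 2)

Step-to-step displacements: (-5, -1), (+2, +5), (-3, +1), (-3, -3), (-5, -1), (+2, +5), (-3, +1), (-3, -3), (-5, -1) — a repeating cycle of length 4.
step 10: apply (+2, +5) → (-20, 1)
step 11: apply (-3, +1) → (-23, 2)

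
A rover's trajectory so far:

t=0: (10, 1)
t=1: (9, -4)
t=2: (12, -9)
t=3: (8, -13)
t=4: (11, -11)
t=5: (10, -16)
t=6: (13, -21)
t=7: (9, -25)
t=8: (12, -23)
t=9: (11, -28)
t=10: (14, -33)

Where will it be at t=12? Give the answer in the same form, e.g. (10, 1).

(13, -35)

Differencing gives (-1, -5), (+3, -5), (-4, -4), (+3, +2), (-1, -5), (+3, -5), (-4, -4), (+3, +2), (-1, -5), (+3, -5). This is the pattern (-1, -5), (+3, -5), (-4, -4), (+3, +2) repeated.
step 11: apply (-4, -4) → (10, -37)
step 12: apply (+3, +2) → (13, -35)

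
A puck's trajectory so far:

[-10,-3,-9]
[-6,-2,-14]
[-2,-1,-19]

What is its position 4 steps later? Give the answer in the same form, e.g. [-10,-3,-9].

Each step adds [+4,+1,-5] to the position.
step 3: [-2,-1,-19] + [+4,+1,-5] → [2,0,-24]
step 4: [2,0,-24] + [+4,+1,-5] → [6,1,-29]
step 5: [6,1,-29] + [+4,+1,-5] → [10,2,-34]
step 6: [10,2,-34] + [+4,+1,-5] → [14,3,-39]

[14,3,-39]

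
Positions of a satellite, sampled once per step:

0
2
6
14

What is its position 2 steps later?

62

Consecutive displacements +2, +4, +8 scale by a factor of 2 each step.
step 4: 14 + 16 → 30
step 5: 30 + 32 → 62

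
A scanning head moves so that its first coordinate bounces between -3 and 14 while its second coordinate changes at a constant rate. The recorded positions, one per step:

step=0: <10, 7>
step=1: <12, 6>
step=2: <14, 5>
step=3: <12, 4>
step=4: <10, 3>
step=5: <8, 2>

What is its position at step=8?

The first coordinate reflects between -3 and 14, moving 2 per step.
  step 6: 8 → 6
  step 7: 6 → 4
  step 8: 4 → 2
The second coordinate changes by -1 each step: at step 8 it is -1.

<2, -1>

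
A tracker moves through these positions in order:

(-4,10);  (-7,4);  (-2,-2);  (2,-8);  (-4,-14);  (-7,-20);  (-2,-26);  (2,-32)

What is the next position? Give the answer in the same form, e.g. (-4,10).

First: cycles through -4, -7, -2, 2 every 4 steps. Step 8 lands at position 0 of the cycle → -4.
Second: linear, -6 per step → -38 at step 8.

(-4,-38)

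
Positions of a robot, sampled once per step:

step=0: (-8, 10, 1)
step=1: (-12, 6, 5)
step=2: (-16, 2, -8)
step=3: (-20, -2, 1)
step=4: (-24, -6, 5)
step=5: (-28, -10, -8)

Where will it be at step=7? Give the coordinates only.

(-36, -18, 5)

First: linear, -4 per step → -36 at step 7.
Second: linear, -4 per step → -18 at step 7.
Third: cycles through 1, 5, -8 every 3 steps. Step 7 lands at position 1 of the cycle → 5.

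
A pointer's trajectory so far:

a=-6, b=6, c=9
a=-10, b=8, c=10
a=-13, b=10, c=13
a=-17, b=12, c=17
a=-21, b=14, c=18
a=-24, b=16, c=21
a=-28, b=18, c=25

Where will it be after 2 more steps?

a=-35, b=22, c=29

Differencing gives (-4, +2, +1), (-3, +2, +3), (-4, +2, +4), (-4, +2, +1), (-3, +2, +3), (-4, +2, +4). This is the pattern (-4, +2, +1), (-3, +2, +3), (-4, +2, +4) repeated.
step 7: apply (-4, +2, +1) → a=-32, b=20, c=26
step 8: apply (-3, +2, +3) → a=-35, b=22, c=29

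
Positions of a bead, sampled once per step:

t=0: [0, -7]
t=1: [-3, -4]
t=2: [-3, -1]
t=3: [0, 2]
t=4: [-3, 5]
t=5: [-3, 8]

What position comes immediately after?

The first coordinate repeats the cycle [0, -3, -3] with period 3; step 6 mod 3 = 0, giving 0.
The second coordinate changes by +3 each step, so at step 6 it is -7 + 6·(3) = 11.

[0, 11]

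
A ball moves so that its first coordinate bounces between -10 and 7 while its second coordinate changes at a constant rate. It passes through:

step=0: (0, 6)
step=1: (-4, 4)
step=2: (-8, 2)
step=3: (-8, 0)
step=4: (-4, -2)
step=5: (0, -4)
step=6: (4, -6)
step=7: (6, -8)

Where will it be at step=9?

The first coordinate reflects between -10 and 7, moving 4 per step.
  step 8: 6 → 2
  step 9: 2 → -2
The second coordinate changes by -2 each step: at step 9 it is -12.

(-2, -12)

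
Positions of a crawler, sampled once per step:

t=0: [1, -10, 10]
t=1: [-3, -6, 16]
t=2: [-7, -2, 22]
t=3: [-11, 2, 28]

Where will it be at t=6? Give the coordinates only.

Constant displacement of [-4, +4, +6] per step.
step 4: [-11, 2, 28] + [-4, +4, +6] → [-15, 6, 34]
step 5: [-15, 6, 34] + [-4, +4, +6] → [-19, 10, 40]
step 6: [-19, 10, 40] + [-4, +4, +6] → [-23, 14, 46]

[-23, 14, 46]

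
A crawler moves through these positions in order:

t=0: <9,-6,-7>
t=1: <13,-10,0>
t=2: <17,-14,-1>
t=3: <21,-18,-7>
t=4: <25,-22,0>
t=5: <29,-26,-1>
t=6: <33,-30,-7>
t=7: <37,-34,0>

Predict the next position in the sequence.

The first coordinate changes by +4 each step, so at step 8 it is 9 + 8·(4) = 41.
The second coordinate changes by -4 each step, so at step 8 it is -6 + 8·(-4) = -38.
The third coordinate repeats the cycle [-7, 0, -1] with period 3; step 8 mod 3 = 2, giving -1.

<41,-38,-1>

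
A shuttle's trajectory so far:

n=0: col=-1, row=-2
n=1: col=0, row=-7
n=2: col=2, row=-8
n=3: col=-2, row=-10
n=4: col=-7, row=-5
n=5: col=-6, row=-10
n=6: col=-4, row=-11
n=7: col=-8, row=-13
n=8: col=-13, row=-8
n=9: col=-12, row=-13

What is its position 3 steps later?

col=-19, row=-11

Step-to-step displacements: (+1, -5), (+2, -1), (-4, -2), (-5, +5), (+1, -5), (+2, -1), (-4, -2), (-5, +5), (+1, -5) — a repeating cycle of length 4.
step 10: apply (+2, -1) → col=-10, row=-14
step 11: apply (-4, -2) → col=-14, row=-16
step 12: apply (-5, +5) → col=-19, row=-11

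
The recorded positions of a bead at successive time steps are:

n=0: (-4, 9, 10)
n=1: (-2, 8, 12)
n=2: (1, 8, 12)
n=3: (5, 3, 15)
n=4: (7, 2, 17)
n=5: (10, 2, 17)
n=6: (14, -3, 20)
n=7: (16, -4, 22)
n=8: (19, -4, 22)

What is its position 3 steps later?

The moves between consecutive positions are (+2, -1, +2), (+3, +0, +0), (+4, -5, +3), (+2, -1, +2), (+3, +0, +0), (+4, -5, +3), (+2, -1, +2), (+3, +0, +0); they repeat the 3-cycle [(+2, -1, +2), (+3, +0, +0), (+4, -5, +3)].
step 9: apply (+4, -5, +3) → (23, -9, 25)
step 10: apply (+2, -1, +2) → (25, -10, 27)
step 11: apply (+3, +0, +0) → (28, -10, 27)

(28, -10, 27)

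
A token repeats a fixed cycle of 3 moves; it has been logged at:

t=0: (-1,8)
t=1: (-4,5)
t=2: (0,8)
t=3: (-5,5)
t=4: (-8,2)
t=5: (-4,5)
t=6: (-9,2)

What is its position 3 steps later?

Differencing gives (-3,-3), (+4,+3), (-5,-3), (-3,-3), (+4,+3), (-5,-3). This is the pattern (-3,-3), (+4,+3), (-5,-3) repeated.
step 7: apply (-3,-3) → (-12,-1)
step 8: apply (+4,+3) → (-8,2)
step 9: apply (-5,-3) → (-13,-1)

(-13,-1)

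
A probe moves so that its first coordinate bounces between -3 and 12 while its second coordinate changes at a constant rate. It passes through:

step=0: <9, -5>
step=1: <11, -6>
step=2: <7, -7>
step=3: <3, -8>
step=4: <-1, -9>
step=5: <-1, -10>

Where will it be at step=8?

The first coordinate travels 4 per step and bounces off the walls at -3 and 12.
  step 6: -1 → 3
  step 7: 3 → 7
  step 8: 7 → 11
The second coordinate changes by -1 each step: at step 8 it is -13.

<11, -13>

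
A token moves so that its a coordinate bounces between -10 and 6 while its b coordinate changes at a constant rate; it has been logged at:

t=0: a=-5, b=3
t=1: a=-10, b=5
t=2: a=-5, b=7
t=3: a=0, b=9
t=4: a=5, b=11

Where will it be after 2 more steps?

a=-3, b=15

The a coordinate reflects between -10 and 6, moving 5 per step.
  step 5: 5 → 2
  step 6: 2 → -3
The b coordinate changes by +2 each step: at step 6 it is 15.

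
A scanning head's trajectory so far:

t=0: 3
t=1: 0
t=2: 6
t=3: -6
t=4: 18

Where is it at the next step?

Consecutive displacements -3, +6, -12, +24 scale by a factor of -2 each step.
step 5: 18 − 48 → -30

-30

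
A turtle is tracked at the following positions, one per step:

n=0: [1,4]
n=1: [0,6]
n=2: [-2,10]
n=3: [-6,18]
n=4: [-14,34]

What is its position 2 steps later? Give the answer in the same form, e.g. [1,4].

[-62,130]

The jumps are [-1,+2], [-2,+4], [-4,+8], [-8,+16] — a geometric progression with ratio 2.
step 5: [-14,34] + [-16,+32] → [-30,66]
step 6: [-30,66] + [-32,+64] → [-62,130]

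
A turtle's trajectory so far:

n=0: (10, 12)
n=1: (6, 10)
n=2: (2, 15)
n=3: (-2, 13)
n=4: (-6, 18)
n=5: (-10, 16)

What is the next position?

Differencing gives (-4, -2), (-4, +5), (-4, -2), (-4, +5), (-4, -2). This is the pattern (-4, -2), (-4, +5) repeated.
step 6: apply (-4, +5) → (-14, 21)

(-14, 21)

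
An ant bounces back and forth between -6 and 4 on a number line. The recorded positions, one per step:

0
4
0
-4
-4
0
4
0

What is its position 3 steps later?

0

The value travels 4 per step and bounces off the walls at -6 and 4.
  step 8: 0 → -4
  step 9: -4 → -4
  step 10: -4 → 0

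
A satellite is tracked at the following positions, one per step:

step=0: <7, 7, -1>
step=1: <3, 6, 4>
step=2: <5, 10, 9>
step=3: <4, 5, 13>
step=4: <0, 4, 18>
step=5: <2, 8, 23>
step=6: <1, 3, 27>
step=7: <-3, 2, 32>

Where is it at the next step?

<-1, 6, 37>

Step-to-step displacements: <-4, -1, +5>, <+2, +4, +5>, <-1, -5, +4>, <-4, -1, +5>, <+2, +4, +5>, <-1, -5, +4>, <-4, -1, +5> — a repeating cycle of length 3.
step 8: apply <+2, +4, +5> → <-1, 6, 37>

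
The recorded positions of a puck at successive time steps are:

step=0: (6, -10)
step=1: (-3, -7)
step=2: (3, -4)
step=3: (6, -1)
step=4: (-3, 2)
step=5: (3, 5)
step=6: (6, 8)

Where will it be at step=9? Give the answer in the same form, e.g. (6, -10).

The first coordinate repeats the cycle [6, -3, 3] with period 3; step 9 mod 3 = 0, giving 6.
The second coordinate changes by +3 each step, so at step 9 it is -10 + 9·(3) = 17.

(6, 17)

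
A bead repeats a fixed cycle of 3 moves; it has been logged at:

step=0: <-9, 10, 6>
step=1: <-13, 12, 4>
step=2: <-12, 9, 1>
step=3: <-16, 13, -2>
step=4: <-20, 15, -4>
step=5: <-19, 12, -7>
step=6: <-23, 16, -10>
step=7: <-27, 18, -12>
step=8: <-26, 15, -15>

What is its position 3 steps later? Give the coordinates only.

Differencing gives <-4, +2, -2>, <+1, -3, -3>, <-4, +4, -3>, <-4, +2, -2>, <+1, -3, -3>, <-4, +4, -3>, <-4, +2, -2>, <+1, -3, -3>. This is the pattern <-4, +2, -2>, <+1, -3, -3>, <-4, +4, -3> repeated.
step 9: apply <-4, +4, -3> → <-30, 19, -18>
step 10: apply <-4, +2, -2> → <-34, 21, -20>
step 11: apply <+1, -3, -3> → <-33, 18, -23>

<-33, 18, -23>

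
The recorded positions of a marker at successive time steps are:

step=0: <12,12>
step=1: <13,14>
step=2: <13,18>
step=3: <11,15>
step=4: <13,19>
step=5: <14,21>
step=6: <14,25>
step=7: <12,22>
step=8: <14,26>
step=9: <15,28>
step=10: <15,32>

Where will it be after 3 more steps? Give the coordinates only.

<16,35>

Differencing gives <+1,+2>, <+0,+4>, <-2,-3>, <+2,+4>, <+1,+2>, <+0,+4>, <-2,-3>, <+2,+4>, <+1,+2>, <+0,+4>. This is the pattern <+1,+2>, <+0,+4>, <-2,-3>, <+2,+4> repeated.
step 11: apply <-2,-3> → <13,29>
step 12: apply <+2,+4> → <15,33>
step 13: apply <+1,+2> → <16,35>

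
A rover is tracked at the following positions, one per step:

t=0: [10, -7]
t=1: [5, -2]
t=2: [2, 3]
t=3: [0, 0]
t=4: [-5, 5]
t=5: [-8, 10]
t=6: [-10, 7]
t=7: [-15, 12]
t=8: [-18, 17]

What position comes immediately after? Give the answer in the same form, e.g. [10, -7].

Differencing gives [-5, +5], [-3, +5], [-2, -3], [-5, +5], [-3, +5], [-2, -3], [-5, +5], [-3, +5]. This is the pattern [-5, +5], [-3, +5], [-2, -3] repeated.
step 9: apply [-2, -3] → [-20, 14]

[-20, 14]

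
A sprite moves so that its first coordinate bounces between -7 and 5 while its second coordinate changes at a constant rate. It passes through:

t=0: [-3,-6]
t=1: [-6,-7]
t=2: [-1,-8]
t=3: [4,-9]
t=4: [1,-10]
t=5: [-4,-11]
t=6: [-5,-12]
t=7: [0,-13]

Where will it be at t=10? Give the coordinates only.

[-5,-16]

The first coordinate reflects between -7 and 5, moving 5 per step.
  step 8: 0 → 5
  step 9: 5 → 0
  step 10: 0 → -5
The second coordinate changes by -1 each step: at step 10 it is -16.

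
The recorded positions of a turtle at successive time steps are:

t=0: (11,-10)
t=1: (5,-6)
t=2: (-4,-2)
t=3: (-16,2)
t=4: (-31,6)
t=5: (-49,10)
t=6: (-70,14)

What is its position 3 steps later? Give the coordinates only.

(-151,26)

Taking differences between consecutive positions: (-6,+4), (-9,+4), (-12,+4), (-15,+4), (-18,+4), (-21,+4). These grow by (-3,+0) each step.
step 7: (-70,14) + (-24,+4) → (-94,18)
step 8: (-94,18) + (-27,+4) → (-121,22)
step 9: (-121,22) + (-30,+4) → (-151,26)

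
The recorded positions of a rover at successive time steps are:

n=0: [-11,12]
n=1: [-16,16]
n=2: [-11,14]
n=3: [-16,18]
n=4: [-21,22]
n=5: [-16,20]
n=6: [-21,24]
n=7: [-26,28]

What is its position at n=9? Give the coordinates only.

Step-to-step displacements: [-5,+4], [+5,-2], [-5,+4], [-5,+4], [+5,-2], [-5,+4], [-5,+4] — a repeating cycle of length 3.
step 8: apply [+5,-2] → [-21,26]
step 9: apply [-5,+4] → [-26,30]

[-26,30]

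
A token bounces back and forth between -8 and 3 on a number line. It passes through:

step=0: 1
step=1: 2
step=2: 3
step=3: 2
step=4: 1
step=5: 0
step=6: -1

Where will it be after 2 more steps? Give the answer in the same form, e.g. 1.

-3

The value reflects between -8 and 3, moving 1 per step.
  step 7: -1 → -2
  step 8: -2 → -3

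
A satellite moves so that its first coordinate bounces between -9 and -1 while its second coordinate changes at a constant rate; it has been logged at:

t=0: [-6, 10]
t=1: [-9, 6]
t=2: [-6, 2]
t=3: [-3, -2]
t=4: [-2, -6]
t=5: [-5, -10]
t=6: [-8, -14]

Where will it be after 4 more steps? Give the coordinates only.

[-4, -30]

The first coordinate reflects between -9 and -1, moving 3 per step.
  step 7: -8 → -7
  step 8: -7 → -4
  step 9: -4 → -1
  step 10: -1 → -4
The second coordinate changes by -4 each step: at step 10 it is -30.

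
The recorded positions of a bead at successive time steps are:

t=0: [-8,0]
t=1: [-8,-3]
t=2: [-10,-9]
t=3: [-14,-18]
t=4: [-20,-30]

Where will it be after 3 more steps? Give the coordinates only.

First differences are [+0,-3], [-2,-6], [-4,-9], [-6,-12]; their common second difference is [-2,-3] (constant acceleration).
step 5: [-20,-30] + [-8,-15] → [-28,-45]
step 6: [-28,-45] + [-10,-18] → [-38,-63]
step 7: [-38,-63] + [-12,-21] → [-50,-84]

[-50,-84]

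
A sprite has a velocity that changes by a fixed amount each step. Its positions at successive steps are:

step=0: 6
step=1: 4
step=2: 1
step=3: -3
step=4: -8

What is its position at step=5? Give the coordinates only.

First differences are -2, -3, -4, -5; their common second difference is -1 (constant acceleration).
step 5: -8 − 6 → -14

-14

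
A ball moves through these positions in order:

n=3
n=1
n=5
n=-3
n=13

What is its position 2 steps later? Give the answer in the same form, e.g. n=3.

n=45

Consecutive displacements -2, +4, -8, +16 scale by a factor of -2 each step.
step 5: 13 − 32 → n=-19
step 6: -19 + 64 → n=45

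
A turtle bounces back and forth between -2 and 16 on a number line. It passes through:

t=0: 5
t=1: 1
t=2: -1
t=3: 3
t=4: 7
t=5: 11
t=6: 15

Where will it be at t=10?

1

The value reflects between -2 and 16, moving 4 per step.
  step 7: 15 → 13
  step 8: 13 → 9
  step 9: 9 → 5
  step 10: 5 → 1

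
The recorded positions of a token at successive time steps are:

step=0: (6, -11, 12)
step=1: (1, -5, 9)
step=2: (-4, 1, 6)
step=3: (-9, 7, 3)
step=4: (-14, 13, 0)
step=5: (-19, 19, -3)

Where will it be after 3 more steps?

Each step adds (-5, +6, -3) to the position.
step 6: (-19, 19, -3) + (-5, +6, -3) → (-24, 25, -6)
step 7: (-24, 25, -6) + (-5, +6, -3) → (-29, 31, -9)
step 8: (-29, 31, -9) + (-5, +6, -3) → (-34, 37, -12)

(-34, 37, -12)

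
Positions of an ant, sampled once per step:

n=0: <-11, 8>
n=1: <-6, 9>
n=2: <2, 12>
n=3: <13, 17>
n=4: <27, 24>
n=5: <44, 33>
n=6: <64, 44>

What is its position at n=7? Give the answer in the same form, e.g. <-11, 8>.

First differences are <+5, +1>, <+8, +3>, <+11, +5>, <+14, +7>, <+17, +9>, <+20, +11>; their common second difference is <+3, +2> (constant acceleration).
step 7: <64, 44> + <+23, +13> → <87, 57>

<87, 57>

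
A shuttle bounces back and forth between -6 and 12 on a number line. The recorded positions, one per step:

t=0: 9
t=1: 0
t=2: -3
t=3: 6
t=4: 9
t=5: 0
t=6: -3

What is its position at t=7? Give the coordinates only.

6

The value reflects between -6 and 12, moving 9 per step.
  step 7: -3 → 6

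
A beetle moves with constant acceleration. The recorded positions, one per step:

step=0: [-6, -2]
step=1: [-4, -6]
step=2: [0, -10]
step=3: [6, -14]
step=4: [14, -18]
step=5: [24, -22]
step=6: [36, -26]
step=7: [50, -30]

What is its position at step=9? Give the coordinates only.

[84, -38]

Taking differences between consecutive positions: [+2, -4], [+4, -4], [+6, -4], [+8, -4], [+10, -4], [+12, -4], [+14, -4]. These grow by [+2, +0] each step.
step 8: [50, -30] + [+16, -4] → [66, -34]
step 9: [66, -34] + [+18, -4] → [84, -38]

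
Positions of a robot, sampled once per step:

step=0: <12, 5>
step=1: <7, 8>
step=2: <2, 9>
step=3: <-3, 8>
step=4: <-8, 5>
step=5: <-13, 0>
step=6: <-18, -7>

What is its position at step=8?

Taking differences between consecutive positions: <-5, +3>, <-5, +1>, <-5, -1>, <-5, -3>, <-5, -5>, <-5, -7>. These grow by <+0, -2> each step.
step 7: <-18, -7> + <-5, -9> → <-23, -16>
step 8: <-23, -16> + <-5, -11> → <-28, -27>

<-28, -27>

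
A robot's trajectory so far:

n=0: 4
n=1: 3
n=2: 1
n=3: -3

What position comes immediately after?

-11

Consecutive displacements -1, -2, -4 scale by a factor of 2 each step.
step 4: -3 − 8 → -11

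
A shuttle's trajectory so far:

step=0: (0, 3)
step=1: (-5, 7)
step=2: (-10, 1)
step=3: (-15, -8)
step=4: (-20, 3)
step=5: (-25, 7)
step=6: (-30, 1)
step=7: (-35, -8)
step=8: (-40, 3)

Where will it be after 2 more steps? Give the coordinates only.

The first coordinate changes by -5 each step, so at step 10 it is 0 + 10·(-5) = -50.
The second coordinate repeats the cycle [3, 7, 1, -8] with period 4; step 10 mod 4 = 2, giving 1.

(-50, 1)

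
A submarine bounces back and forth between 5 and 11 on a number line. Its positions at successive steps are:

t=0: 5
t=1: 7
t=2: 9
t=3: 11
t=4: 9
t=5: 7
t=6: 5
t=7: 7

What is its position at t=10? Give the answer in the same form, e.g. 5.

9

The value travels 2 per step and bounces off the walls at 5 and 11.
  step 8: 7 → 9
  step 9: 9 → 11
  step 10: 11 → 9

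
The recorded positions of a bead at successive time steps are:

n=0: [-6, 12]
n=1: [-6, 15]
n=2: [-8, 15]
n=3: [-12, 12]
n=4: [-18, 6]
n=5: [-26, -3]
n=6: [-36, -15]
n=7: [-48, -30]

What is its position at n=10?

[-96, -93]

First differences are [+0, +3], [-2, +0], [-4, -3], [-6, -6], [-8, -9], [-10, -12], [-12, -15]; their common second difference is [-2, -3] (constant acceleration).
step 8: [-48, -30] + [-14, -18] → [-62, -48]
step 9: [-62, -48] + [-16, -21] → [-78, -69]
step 10: [-78, -69] + [-18, -24] → [-96, -93]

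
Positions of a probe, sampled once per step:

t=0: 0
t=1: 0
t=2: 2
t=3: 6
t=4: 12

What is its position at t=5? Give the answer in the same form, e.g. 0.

Taking differences between consecutive positions: +0, +2, +4, +6. These grow by +2 each step.
step 5: 12 + 8 → 20

20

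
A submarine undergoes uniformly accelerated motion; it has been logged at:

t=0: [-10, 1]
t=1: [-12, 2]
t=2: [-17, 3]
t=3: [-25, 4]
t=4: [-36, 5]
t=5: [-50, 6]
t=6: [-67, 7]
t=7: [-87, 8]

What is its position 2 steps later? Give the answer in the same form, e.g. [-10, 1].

Taking differences between consecutive positions: [-2, +1], [-5, +1], [-8, +1], [-11, +1], [-14, +1], [-17, +1], [-20, +1]. These grow by [-3, +0] each step.
step 8: [-87, 8] + [-23, +1] → [-110, 9]
step 9: [-110, 9] + [-26, +1] → [-136, 10]

[-136, 10]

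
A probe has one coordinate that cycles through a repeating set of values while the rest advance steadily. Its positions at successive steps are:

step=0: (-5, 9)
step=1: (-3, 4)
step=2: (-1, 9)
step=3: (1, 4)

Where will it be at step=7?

(9, 4)

First: linear, +2 per step → 9 at step 7.
Second: cycles through 9, 4 every 2 steps. Step 7 lands at position 1 of the cycle → 4.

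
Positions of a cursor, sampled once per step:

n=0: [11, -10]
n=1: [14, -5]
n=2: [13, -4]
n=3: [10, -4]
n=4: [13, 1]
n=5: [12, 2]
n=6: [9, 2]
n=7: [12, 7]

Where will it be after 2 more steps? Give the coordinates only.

[8, 8]

Differencing gives [+3, +5], [-1, +1], [-3, +0], [+3, +5], [-1, +1], [-3, +0], [+3, +5]. This is the pattern [+3, +5], [-1, +1], [-3, +0] repeated.
step 8: apply [-1, +1] → [11, 8]
step 9: apply [-3, +0] → [8, 8]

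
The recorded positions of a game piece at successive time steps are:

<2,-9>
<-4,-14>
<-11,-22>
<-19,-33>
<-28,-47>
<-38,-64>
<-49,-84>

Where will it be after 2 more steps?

<-74,-133>

Successive displacements: <-6,-5>, <-7,-8>, <-8,-11>, <-9,-14>, <-10,-17>, <-11,-20> — each changes by <-1,-3>.
step 7: <-49,-84> + <-12,-23> → <-61,-107>
step 8: <-61,-107> + <-13,-26> → <-74,-133>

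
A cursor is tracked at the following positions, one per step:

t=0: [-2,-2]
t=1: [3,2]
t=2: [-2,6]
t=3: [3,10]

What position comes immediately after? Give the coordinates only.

The first coordinate repeats the cycle [-2, 3] with period 2; step 4 mod 2 = 0, giving -2.
The second coordinate changes by +4 each step, so at step 4 it is -2 + 4·(4) = 14.

[-2,14]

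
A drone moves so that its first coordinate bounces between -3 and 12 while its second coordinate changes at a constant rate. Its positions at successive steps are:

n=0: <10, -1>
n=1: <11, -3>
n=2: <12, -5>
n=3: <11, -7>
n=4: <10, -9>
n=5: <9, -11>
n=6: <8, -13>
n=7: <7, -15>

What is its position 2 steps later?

The first coordinate reflects between -3 and 12, moving 1 per step.
  step 8: 7 → 6
  step 9: 6 → 5
The second coordinate changes by -2 each step: at step 9 it is -19.

<5, -19>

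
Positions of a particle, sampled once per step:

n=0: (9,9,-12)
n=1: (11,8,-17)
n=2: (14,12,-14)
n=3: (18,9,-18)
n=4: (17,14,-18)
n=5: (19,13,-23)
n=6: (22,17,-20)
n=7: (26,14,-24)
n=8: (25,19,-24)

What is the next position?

(27,18,-29)

Differencing gives (+2,-1,-5), (+3,+4,+3), (+4,-3,-4), (-1,+5,+0), (+2,-1,-5), (+3,+4,+3), (+4,-3,-4), (-1,+5,+0). This is the pattern (+2,-1,-5), (+3,+4,+3), (+4,-3,-4), (-1,+5,+0) repeated.
step 9: apply (+2,-1,-5) → (27,18,-29)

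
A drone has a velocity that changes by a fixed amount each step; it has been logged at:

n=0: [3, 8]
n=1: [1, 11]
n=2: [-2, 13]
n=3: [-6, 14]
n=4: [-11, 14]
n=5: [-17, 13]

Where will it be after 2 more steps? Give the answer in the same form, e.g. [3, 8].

Successive displacements: [-2, +3], [-3, +2], [-4, +1], [-5, +0], [-6, -1] — each changes by [-1, -1].
step 6: [-17, 13] + [-7, -2] → [-24, 11]
step 7: [-24, 11] + [-8, -3] → [-32, 8]

[-32, 8]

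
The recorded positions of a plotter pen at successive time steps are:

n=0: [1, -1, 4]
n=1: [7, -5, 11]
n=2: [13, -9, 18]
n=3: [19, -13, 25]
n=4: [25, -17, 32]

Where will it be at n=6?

[37, -25, 46]

The position changes by [+6, -4, +7] every step.
step 5: [25, -17, 32] + [+6, -4, +7] → [31, -21, 39]
step 6: [31, -21, 39] + [+6, -4, +7] → [37, -25, 46]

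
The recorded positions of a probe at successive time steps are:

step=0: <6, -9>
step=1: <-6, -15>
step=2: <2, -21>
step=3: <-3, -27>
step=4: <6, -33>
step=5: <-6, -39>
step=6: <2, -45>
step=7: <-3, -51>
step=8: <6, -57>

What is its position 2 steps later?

<2, -69>

The first coordinate repeats the cycle [6, -6, 2, -3] with period 4; step 10 mod 4 = 2, giving 2.
The second coordinate changes by -6 each step, so at step 10 it is -9 + 10·(-6) = -69.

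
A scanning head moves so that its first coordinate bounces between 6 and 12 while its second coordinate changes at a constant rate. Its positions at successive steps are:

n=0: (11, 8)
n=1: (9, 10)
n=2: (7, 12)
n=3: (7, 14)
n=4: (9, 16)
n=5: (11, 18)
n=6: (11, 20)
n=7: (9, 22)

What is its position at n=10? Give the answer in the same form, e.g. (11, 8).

(9, 28)

The first coordinate travels 2 per step and bounces off the walls at 6 and 12.
  step 8: 9 → 7
  step 9: 7 → 7
  step 10: 7 → 9
The second coordinate changes by +2 each step: at step 10 it is 28.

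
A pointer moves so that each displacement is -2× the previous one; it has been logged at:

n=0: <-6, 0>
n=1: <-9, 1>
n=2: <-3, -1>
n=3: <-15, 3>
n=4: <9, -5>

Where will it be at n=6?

<57, -21>

Consecutive displacements <-3, +1>, <+6, -2>, <-12, +4>, <+24, -8> scale by a factor of -2 each step.
step 5: <9, -5> + <-48, +16> → <-39, 11>
step 6: <-39, 11> + <+96, -32> → <57, -21>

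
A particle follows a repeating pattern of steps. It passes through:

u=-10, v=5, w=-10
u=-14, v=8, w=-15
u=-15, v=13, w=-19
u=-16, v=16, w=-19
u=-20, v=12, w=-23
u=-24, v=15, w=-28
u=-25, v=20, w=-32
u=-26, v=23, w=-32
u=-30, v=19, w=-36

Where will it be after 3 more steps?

u=-36, v=30, w=-45

Differencing gives (-4,+3,-5), (-1,+5,-4), (-1,+3,+0), (-4,-4,-4), (-4,+3,-5), (-1,+5,-4), (-1,+3,+0), (-4,-4,-4). This is the pattern (-4,+3,-5), (-1,+5,-4), (-1,+3,+0), (-4,-4,-4) repeated.
step 9: apply (-4,+3,-5) → u=-34, v=22, w=-41
step 10: apply (-1,+5,-4) → u=-35, v=27, w=-45
step 11: apply (-1,+3,+0) → u=-36, v=30, w=-45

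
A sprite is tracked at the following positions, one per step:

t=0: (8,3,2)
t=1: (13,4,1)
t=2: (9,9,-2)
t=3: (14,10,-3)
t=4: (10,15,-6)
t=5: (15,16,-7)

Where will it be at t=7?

Step-to-step displacements: (+5,+1,-1), (-4,+5,-3), (+5,+1,-1), (-4,+5,-3), (+5,+1,-1) — a repeating cycle of length 2.
step 6: apply (-4,+5,-3) → (11,21,-10)
step 7: apply (+5,+1,-1) → (16,22,-11)

(16,22,-11)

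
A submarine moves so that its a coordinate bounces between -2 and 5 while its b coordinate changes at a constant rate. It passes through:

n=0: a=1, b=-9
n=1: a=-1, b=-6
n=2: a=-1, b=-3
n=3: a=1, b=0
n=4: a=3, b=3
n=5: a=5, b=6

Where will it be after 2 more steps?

a=1, b=12

The a coordinate reflects between -2 and 5, moving 2 per step.
  step 6: 5 → 3
  step 7: 3 → 1
The b coordinate changes by +3 each step: at step 7 it is 12.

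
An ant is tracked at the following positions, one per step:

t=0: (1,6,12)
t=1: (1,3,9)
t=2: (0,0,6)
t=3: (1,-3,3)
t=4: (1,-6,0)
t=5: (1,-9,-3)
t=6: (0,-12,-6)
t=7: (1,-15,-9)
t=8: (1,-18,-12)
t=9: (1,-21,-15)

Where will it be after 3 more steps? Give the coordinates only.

First: cycles through 1, 1, 0, 1 every 4 steps. Step 12 lands at position 0 of the cycle → 1.
Second: linear, -3 per step → -30 at step 12.
Third: linear, -3 per step → -24 at step 12.

(1,-30,-24)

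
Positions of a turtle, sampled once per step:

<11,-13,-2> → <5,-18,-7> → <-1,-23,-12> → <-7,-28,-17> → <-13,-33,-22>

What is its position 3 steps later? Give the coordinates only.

Each step adds <-6,-5,-5> to the position.
step 5: <-13,-33,-22> + <-6,-5,-5> → <-19,-38,-27>
step 6: <-19,-38,-27> + <-6,-5,-5> → <-25,-43,-32>
step 7: <-25,-43,-32> + <-6,-5,-5> → <-31,-48,-37>

<-31,-48,-37>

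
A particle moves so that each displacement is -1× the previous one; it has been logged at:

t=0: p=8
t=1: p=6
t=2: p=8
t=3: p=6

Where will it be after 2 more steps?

Consecutive displacements -2, +2, -2 scale by a factor of -1 each step.
step 4: 6 + 2 → p=8
step 5: 8 − 2 → p=6

p=6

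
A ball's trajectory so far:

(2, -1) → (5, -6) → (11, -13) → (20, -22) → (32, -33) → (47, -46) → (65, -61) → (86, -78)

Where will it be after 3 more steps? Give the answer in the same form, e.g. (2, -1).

(167, -141)

Successive displacements: (+3, -5), (+6, -7), (+9, -9), (+12, -11), (+15, -13), (+18, -15), (+21, -17) — each changes by (+3, -2).
step 8: (86, -78) + (+24, -19) → (110, -97)
step 9: (110, -97) + (+27, -21) → (137, -118)
step 10: (137, -118) + (+30, -23) → (167, -141)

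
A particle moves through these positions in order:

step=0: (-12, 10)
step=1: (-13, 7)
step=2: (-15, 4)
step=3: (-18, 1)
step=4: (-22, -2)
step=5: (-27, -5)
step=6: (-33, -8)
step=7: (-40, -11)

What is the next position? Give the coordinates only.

(-48, -14)

First differences are (-1, -3), (-2, -3), (-3, -3), (-4, -3), (-5, -3), (-6, -3), (-7, -3); their common second difference is (-1, +0) (constant acceleration).
step 8: (-40, -11) + (-8, -3) → (-48, -14)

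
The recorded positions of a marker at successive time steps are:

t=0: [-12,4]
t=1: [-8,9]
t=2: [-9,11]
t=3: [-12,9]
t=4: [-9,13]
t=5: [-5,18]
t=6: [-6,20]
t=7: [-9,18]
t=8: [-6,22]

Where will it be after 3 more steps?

[-6,27]

The moves between consecutive positions are [+4,+5], [-1,+2], [-3,-2], [+3,+4], [+4,+5], [-1,+2], [-3,-2], [+3,+4]; they repeat the 4-cycle [[+4,+5], [-1,+2], [-3,-2], [+3,+4]].
step 9: apply [+4,+5] → [-2,27]
step 10: apply [-1,+2] → [-3,29]
step 11: apply [-3,-2] → [-6,27]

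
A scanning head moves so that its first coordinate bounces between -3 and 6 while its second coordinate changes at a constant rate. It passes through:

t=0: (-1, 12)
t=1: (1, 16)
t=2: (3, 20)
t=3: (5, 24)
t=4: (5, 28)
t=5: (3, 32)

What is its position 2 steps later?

The first coordinate reflects between -3 and 6, moving 2 per step.
  step 6: 3 → 1
  step 7: 1 → -1
The second coordinate changes by +4 each step: at step 7 it is 40.

(-1, 40)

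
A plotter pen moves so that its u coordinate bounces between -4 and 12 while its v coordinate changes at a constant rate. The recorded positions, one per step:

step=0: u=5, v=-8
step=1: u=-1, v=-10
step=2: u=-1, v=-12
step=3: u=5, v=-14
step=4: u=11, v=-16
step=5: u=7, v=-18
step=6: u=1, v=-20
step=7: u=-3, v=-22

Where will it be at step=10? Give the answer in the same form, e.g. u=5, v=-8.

u=9, v=-28

The u coordinate travels 6 per step and bounces off the walls at -4 and 12.
  step 8: -3 → 3
  step 9: 3 → 9
  step 10: 9 → 9
The v coordinate changes by -2 each step: at step 10 it is -28.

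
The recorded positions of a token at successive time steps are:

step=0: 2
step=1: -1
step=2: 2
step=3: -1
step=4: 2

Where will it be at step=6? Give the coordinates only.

The jumps are -3, +3, -3, +3 — a geometric progression with ratio -1.
step 5: 2 − 3 → -1
step 6: -1 + 3 → 2

2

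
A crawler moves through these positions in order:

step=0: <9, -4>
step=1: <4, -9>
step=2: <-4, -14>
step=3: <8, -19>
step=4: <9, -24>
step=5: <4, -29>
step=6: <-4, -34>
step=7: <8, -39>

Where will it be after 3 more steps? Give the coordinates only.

<-4, -54>

The first coordinate repeats the cycle [9, 4, -4, 8] with period 4; step 10 mod 4 = 2, giving -4.
The second coordinate changes by -5 each step, so at step 10 it is -4 + 10·(-5) = -54.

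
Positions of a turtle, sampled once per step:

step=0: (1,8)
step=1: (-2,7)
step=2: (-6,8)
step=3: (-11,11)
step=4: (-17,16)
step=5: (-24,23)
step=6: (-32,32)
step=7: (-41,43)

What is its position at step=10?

Taking differences between consecutive positions: (-3,-1), (-4,+1), (-5,+3), (-6,+5), (-7,+7), (-8,+9), (-9,+11). These grow by (-1,+2) each step.
step 8: (-41,43) + (-10,+13) → (-51,56)
step 9: (-51,56) + (-11,+15) → (-62,71)
step 10: (-62,71) + (-12,+17) → (-74,88)

(-74,88)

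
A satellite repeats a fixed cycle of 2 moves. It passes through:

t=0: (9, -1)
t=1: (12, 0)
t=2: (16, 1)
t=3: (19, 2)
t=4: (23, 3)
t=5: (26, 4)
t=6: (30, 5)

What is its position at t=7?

Differencing gives (+3, +1), (+4, +1), (+3, +1), (+4, +1), (+3, +1), (+4, +1). This is the pattern (+3, +1), (+4, +1) repeated.
step 7: apply (+3, +1) → (33, 6)

(33, 6)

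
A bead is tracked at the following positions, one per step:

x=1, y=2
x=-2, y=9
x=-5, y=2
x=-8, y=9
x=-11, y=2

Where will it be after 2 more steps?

The x coordinate changes by -3 each step, so at step 6 it is 1 + 6·(-3) = -17.
The y coordinate repeats the cycle [2, 9] with period 2; step 6 mod 2 = 0, giving 2.

x=-17, y=2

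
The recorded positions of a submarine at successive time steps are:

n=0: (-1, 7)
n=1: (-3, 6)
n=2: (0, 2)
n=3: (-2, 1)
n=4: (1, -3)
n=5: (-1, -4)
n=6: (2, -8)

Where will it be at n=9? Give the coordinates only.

(1, -14)

The moves between consecutive positions are (-2, -1), (+3, -4), (-2, -1), (+3, -4), (-2, -1), (+3, -4); they repeat the 2-cycle [(-2, -1), (+3, -4)].
step 7: apply (-2, -1) → (0, -9)
step 8: apply (+3, -4) → (3, -13)
step 9: apply (-2, -1) → (1, -14)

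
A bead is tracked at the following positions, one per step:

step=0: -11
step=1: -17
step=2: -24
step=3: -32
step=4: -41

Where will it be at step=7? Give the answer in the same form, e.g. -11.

Successive displacements: -6, -7, -8, -9 — each changes by -1.
step 5: -41 − 10 → -51
step 6: -51 − 11 → -62
step 7: -62 − 12 → -74

-74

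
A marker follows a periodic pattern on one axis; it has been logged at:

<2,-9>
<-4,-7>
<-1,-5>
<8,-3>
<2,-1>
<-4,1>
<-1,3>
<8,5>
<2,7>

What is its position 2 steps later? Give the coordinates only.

The first coordinate repeats the cycle [2, -4, -1, 8] with period 4; step 10 mod 4 = 2, giving -1.
The second coordinate changes by +2 each step, so at step 10 it is -9 + 10·(2) = 11.

<-1,11>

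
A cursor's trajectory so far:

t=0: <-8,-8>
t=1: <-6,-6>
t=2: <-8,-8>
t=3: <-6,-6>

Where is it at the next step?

<-8,-8>

Consecutive displacements <+2,+2>, <-2,-2>, <+2,+2> scale by a factor of -1 each step.
step 4: <-6,-6> + <-2,-2> → <-8,-8>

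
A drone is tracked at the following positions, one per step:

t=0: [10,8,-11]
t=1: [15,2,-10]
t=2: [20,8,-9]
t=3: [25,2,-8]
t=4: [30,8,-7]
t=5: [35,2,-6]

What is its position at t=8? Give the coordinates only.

[50,8,-3]

First: linear, +5 per step → 50 at step 8.
Second: cycles through 8, 2 every 2 steps. Step 8 lands at position 0 of the cycle → 8.
Third: linear, +1 per step → -3 at step 8.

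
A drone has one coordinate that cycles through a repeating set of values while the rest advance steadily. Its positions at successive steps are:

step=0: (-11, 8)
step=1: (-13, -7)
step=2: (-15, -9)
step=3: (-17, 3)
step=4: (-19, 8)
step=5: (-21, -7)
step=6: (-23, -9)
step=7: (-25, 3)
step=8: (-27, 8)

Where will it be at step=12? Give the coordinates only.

The first coordinate changes by -2 each step, so at step 12 it is -11 + 12·(-2) = -35.
The second coordinate repeats the cycle [8, -7, -9, 3] with period 4; step 12 mod 4 = 0, giving 8.

(-35, 8)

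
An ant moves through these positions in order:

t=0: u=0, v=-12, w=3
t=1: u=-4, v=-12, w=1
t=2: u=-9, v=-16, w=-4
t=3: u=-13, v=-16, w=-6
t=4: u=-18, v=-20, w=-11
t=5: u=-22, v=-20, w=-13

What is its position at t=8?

The moves between consecutive positions are (-4,+0,-2), (-5,-4,-5), (-4,+0,-2), (-5,-4,-5), (-4,+0,-2); they repeat the 2-cycle [(-4,+0,-2), (-5,-4,-5)].
step 6: apply (-5,-4,-5) → u=-27, v=-24, w=-18
step 7: apply (-4,+0,-2) → u=-31, v=-24, w=-20
step 8: apply (-5,-4,-5) → u=-36, v=-28, w=-25

u=-36, v=-28, w=-25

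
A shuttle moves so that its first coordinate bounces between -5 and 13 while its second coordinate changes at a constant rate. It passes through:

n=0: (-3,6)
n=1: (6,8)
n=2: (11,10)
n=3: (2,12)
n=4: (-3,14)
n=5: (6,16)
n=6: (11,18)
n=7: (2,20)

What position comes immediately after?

(-3,22)

The first coordinate reflects between -5 and 13, moving 9 per step.
  step 8: 2 → -3
The second coordinate changes by +2 each step: at step 8 it is 22.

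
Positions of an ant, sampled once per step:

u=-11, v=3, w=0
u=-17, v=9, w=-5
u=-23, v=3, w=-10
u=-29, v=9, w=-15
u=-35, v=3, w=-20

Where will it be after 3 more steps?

u=-53, v=9, w=-35

The u coordinate changes by -6 each step, so at step 7 it is -11 + 7·(-6) = -53.
The v coordinate repeats the cycle [3, 9] with period 2; step 7 mod 2 = 1, giving 9.
The w coordinate changes by -5 each step, so at step 7 it is 0 + 7·(-5) = -35.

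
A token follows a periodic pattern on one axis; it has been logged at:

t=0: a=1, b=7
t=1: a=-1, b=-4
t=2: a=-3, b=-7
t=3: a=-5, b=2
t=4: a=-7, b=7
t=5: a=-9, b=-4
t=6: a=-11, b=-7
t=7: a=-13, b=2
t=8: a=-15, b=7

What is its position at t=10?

The a coordinate changes by -2 each step, so at step 10 it is 1 + 10·(-2) = -19.
The b coordinate repeats the cycle [7, -4, -7, 2] with period 4; step 10 mod 4 = 2, giving -7.

a=-19, b=-7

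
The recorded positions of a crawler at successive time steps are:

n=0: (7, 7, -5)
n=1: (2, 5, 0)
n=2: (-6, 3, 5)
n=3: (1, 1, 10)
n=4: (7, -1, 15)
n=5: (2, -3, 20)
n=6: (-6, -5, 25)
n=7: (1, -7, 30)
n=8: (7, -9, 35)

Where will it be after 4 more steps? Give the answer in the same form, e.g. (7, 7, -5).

(7, -17, 55)

The first coordinate repeats the cycle [7, 2, -6, 1] with period 4; step 12 mod 4 = 0, giving 7.
The second coordinate changes by -2 each step, so at step 12 it is 7 + 12·(-2) = -17.
The third coordinate changes by +5 each step, so at step 12 it is -5 + 12·(5) = 55.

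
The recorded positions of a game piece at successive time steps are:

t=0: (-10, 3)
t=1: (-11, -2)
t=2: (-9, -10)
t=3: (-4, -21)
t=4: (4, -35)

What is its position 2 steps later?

Taking differences between consecutive positions: (-1, -5), (+2, -8), (+5, -11), (+8, -14). These grow by (+3, -3) each step.
step 5: (4, -35) + (+11, -17) → (15, -52)
step 6: (15, -52) + (+14, -20) → (29, -72)

(29, -72)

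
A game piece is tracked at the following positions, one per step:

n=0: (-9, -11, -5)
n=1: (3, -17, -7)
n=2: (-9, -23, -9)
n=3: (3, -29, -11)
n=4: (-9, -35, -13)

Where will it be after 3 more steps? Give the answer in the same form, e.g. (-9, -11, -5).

(3, -53, -19)

First: cycles through -9, 3 every 2 steps. Step 7 lands at position 1 of the cycle → 3.
Second: linear, -6 per step → -53 at step 7.
Third: linear, -2 per step → -19 at step 7.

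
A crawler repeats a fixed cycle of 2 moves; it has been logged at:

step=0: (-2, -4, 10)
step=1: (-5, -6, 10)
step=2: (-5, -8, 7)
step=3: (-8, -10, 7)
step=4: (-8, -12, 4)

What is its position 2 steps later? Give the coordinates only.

The moves between consecutive positions are (-3, -2, +0), (+0, -2, -3), (-3, -2, +0), (+0, -2, -3); they repeat the 2-cycle [(-3, -2, +0), (+0, -2, -3)].
step 5: apply (-3, -2, +0) → (-11, -14, 4)
step 6: apply (+0, -2, -3) → (-11, -16, 1)

(-11, -16, 1)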